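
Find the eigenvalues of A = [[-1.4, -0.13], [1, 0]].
Eigenvalues solve det(λI - A) = 0.
Characteristic polynomial: λ^2 + 1.4*λ + 0.13 = 0.
Factor: (λ + 1.3)(λ + 0.1) = 0.
Roots: -0.1, -1.3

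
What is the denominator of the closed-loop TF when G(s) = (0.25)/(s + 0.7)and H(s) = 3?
Characteristic poly = G_den * H_den + G_num * H_num = (s + 0.7) + (0.75) = s + 1.45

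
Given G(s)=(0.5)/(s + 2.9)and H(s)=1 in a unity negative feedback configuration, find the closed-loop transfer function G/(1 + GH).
Closed-loop T = G/(1+GH).
Numerator: G_num * H_den = 0.5.
Denominator: G_den * H_den + G_num * H_num = (s + 2.9) + (0.5) = s + 3.4.
T(s) = (0.5)/(s + 3.4)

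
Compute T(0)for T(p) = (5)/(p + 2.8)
DC gain = T(0) = num(0)/den(0) = 5/2.8 = 1.786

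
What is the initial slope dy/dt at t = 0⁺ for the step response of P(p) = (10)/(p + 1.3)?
IVT: y'(0⁺) = lim_{p→∞} p²·Y(p) = lim_{p→∞} p·P(p).
deg(num) = 0, deg(den) = 1, relative degree = 1, so p·P(p) → (leading num)/(leading den) = 10/1 = 10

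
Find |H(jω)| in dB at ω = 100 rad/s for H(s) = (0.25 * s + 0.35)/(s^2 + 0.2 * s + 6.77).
Substitute s = j*100: H(j100) = -3.00168e-05 - 0.00250175j.
|H(j100)| = sqrt(Re² + Im²) = 0.002502.
20*log₁₀(0.002502) = -52.03 dB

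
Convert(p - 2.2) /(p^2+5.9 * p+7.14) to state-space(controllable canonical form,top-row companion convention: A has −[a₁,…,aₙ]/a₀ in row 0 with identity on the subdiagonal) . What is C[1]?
Reachable canonical form: C = numerator coefficients (right-aligned, zero-padded to length n).
num = p - 2.2, C = [[1, -2.2]].
C[1] = -2.2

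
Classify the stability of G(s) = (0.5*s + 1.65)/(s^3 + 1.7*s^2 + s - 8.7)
Denominator: s^3 + 1.7*s^2 + s - 8.7 = (s - 1.5)(s^2 + 3.2*s + 5.8). Poles: -1.6 + 1.8j, -1.6 - 1.8j, 1.5. Unstable (1 pole(s) in RHP)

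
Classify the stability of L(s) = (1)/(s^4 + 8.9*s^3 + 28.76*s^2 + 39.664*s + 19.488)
Denominator: s^4 + 8.9*s^3 + 28.76*s^2 + 39.664*s + 19.488 = (s + 2)(s + 2.8)(s + 2.9)(s + 1.2). Poles: -1.2, -2, -2.8, -2.9. Stable (all poles in LHP)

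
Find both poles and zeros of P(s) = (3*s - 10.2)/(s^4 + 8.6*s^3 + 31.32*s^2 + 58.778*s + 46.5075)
Set denominator = 0: s^4 + 8.6*s^3 + 31.32*s^2 + 58.778*s + 46.5075 = (s + 2.5)(s + 2.7)(s^2 + 3.4*s + 6.89) = 0 → Poles: -1.7 + 2j, -1.7 - 2j, -2.5, -2.7
Set numerator = 0: 3*s - 10.2 = 0 → Zeros: 3.4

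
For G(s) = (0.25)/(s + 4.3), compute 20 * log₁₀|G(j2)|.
Substitute s = j*2: G(j2) = 0.047799 - 0.0222321j.
|G(j2)| = sqrt(Re² + Im²) = 0.05272.
20*log₁₀(0.05272) = -25.56 dB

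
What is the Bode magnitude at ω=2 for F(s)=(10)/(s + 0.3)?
Substitute s = j*2: F(j2) = 0.733496 - 4.88998j.
|F(j2)| = sqrt(Re² + Im²) = 4.945.
20*log₁₀(4.945) = 13.88 dB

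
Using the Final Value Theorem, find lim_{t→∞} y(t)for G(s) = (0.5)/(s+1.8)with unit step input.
FVT: lim_{t→∞} y(t) = lim_{s→0} s*Y(s) where Y(s) = G(s)/s.
= lim_{s→0} G(s) = G(0) = num(0)/den(0) = 0.5/1.8 = 0.2778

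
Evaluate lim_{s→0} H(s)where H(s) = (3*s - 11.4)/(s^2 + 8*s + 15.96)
DC gain = H(0) = num(0)/den(0) = -11.4/15.96 = -0.7143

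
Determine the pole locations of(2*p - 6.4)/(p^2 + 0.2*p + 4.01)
Set denominator = 0: p^2 + 0.2*p + 4.01 = 0 → Poles: -0.1 + 2j, -0.1 - 2j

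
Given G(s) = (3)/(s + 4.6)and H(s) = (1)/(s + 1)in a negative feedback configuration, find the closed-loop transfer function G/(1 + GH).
Closed-loop T = G/(1+GH).
Numerator: G_num * H_den = 3*s + 3.
Denominator: G_den * H_den + G_num * H_num = (s^2 + 5.6*s + 4.6) + (3) = s^2 + 5.6*s + 7.6.
T(s) = (3*s + 3)/(s^2 + 5.6*s + 7.6)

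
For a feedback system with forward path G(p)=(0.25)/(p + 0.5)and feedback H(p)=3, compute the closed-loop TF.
Closed-loop T = G/(1+GH).
Numerator: G_num * H_den = 0.25.
Denominator: G_den * H_den + G_num * H_num = (p + 0.5) + (0.75) = p + 1.25.
T(p) = (0.25)/(p + 1.25)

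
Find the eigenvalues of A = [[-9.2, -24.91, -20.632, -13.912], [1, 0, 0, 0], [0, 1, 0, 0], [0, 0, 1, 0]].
Eigenvalues solve det(λI - A) = 0.
Characteristic polynomial: λ^4 + 9.2*λ^3 + 24.91*λ^2 + 20.632*λ + 13.912 = 0.
Factor: (λ + 4.7)(λ + 3.7)(λ^2 + 0.8*λ + 0.8) = 0.
Roots: -0.4 + 0.8j, -0.4 - 0.8j, -3.7, -4.7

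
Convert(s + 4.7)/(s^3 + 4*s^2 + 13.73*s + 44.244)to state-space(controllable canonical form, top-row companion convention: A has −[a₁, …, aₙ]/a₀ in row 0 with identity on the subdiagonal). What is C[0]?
Reachable canonical form: C = numerator coefficients (right-aligned, zero-padded to length n).
num = s + 4.7, C = [[0, 1, 4.7]].
C[0] = 0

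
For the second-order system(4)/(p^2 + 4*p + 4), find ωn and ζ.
Standard form: ωn²/(p²+2ζωn·p+ωn²).
const=4=ωn² → ωn=2, p coeff=4=2ζωn → ζ=1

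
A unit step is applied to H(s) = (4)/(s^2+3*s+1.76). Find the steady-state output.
FVT: lim_{t→∞} y(t) = lim_{s→0} s*Y(s) where Y(s) = H(s)/s.
= lim_{s→0} H(s) = H(0) = num(0)/den(0) = 4/1.76 = 2.273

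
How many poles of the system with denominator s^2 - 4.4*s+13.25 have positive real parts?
Poles: 2.2 + 2.9j, 2.2 - 2.9j. RHP poles (Re>0): 2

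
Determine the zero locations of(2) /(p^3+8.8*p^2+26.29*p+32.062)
Numerator is a nonzero constant (2) → Zeros: none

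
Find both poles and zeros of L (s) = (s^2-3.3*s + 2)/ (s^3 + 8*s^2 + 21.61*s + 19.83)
Set denominator = 0: s^3 + 8*s^2 + 21.61*s + 19.83 = (s + 3)(s^2 + 5*s + 6.61) = 0 → Poles: -2.5 + 0.6j, -2.5 - 0.6j, -3
Set numerator = 0: s^2 - 3.3*s + 2 = (s - 0.8)(s - 2.5) = 0 → Zeros: 0.8, 2.5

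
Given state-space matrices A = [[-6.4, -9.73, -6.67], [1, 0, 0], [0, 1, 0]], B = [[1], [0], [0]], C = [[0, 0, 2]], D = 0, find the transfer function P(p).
P(p) = C(pI - A)⁻¹B + D.
Characteristic polynomial det(pI - A) = p^3 + 6.4*p^2 + 9.73*p + 6.67.
Numerator from C·adj(pI-A)·B + D·det(pI-A) = 2.
P(p) = (2)/(p^3 + 6.4*p^2 + 9.73*p + 6.67)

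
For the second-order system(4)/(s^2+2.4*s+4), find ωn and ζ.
Standard form: ωn²/(s²+2ζωn·s+ωn²).
const=4=ωn² → ωn=2, s coeff=2.4=2ζωn → ζ=0.6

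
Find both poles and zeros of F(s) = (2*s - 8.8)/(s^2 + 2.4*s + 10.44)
Set denominator = 0: s^2 + 2.4*s + 10.44 = 0 → Poles: -1.2 + 3j, -1.2 - 3j
Set numerator = 0: 2*s - 8.8 = 0 → Zeros: 4.4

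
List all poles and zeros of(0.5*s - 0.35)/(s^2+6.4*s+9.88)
Set denominator = 0: s^2 + 6.4*s + 9.88 = (s + 2.6)(s + 3.8) = 0 → Poles: -2.6, -3.8
Set numerator = 0: 0.5*s - 0.35 = 0 → Zeros: 0.7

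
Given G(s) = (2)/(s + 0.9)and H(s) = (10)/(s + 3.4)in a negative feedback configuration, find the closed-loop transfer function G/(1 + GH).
Closed-loop T = G/(1+GH).
Numerator: G_num * H_den = 2*s + 6.8.
Denominator: G_den * H_den + G_num * H_num = (s^2 + 4.3*s + 3.06) + (20) = s^2 + 4.3*s + 23.06.
T(s) = (2*s + 6.8)/(s^2 + 4.3*s + 23.06)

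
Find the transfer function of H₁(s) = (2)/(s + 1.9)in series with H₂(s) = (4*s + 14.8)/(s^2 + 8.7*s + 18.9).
Series: H = H₁ · H₂ = (n₁·n₂)/(d₁·d₂).
Num: n₁·n₂ = 8*s + 29.6. Den: d₁·d₂ = s^3 + 10.6*s^2 + 35.43*s + 35.91.
H(s) = (8*s + 29.6)/(s^3 + 10.6*s^2 + 35.43*s + 35.91)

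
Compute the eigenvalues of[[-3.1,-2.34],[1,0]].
Eigenvalues solve det(λI - A) = 0.
Characteristic polynomial: λ^2 + 3.1*λ + 2.34 = 0.
Factor: (λ + 1.3)(λ + 1.8) = 0.
Roots: -1.3, -1.8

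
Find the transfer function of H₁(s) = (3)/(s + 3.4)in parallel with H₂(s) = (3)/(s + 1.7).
Parallel: H = H₁ + H₂ = (n₁·d₂ + n₂·d₁)/(d₁·d₂).
n₁·d₂ = 3*s + 5.1. n₂·d₁ = 3*s + 10.2. Sum = 6*s + 15.3. d₁·d₂ = s^2 + 5.1*s + 5.78.
H(s) = (6*s + 15.3)/(s^2 + 5.1*s + 5.78)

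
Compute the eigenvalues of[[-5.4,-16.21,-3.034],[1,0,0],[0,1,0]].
Eigenvalues solve det(λI - A) = 0.
Characteristic polynomial: λ^3 + 5.4*λ^2 + 16.21*λ + 3.034 = 0.
Factor: (λ + 0.2)(λ^2 + 5.2*λ + 15.17) = 0.
Roots: -0.2, -2.6 + 2.9j, -2.6 - 2.9j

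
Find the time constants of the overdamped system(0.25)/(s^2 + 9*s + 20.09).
Overdamped: real poles at -4.9, -4.1. τ = -1/pole → τ₁ = 0.2041, τ₂ = 0.2439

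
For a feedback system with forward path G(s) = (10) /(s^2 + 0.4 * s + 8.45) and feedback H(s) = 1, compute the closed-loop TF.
Closed-loop T = G/(1+GH).
Numerator: G_num * H_den = 10.
Denominator: G_den * H_den + G_num * H_num = (s^2 + 0.4*s + 8.45) + (10) = s^2 + 0.4*s + 18.45.
T(s) = (10)/(s^2 + 0.4*s + 18.45)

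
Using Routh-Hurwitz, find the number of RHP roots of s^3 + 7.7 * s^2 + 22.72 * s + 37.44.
Routh array:
s^3: [1, 22.72]; s^2: [7.7, 37.44]; s^1: [17.8577]; s^0: [37.44]
First column: [1, 7.7, 17.8577, 37.44]. Sign changes = RHP roots = 0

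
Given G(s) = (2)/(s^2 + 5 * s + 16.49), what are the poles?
Set denominator = 0: s^2 + 5*s + 16.49 = 0 → Poles: -2.5 + 3.2j, -2.5 - 3.2j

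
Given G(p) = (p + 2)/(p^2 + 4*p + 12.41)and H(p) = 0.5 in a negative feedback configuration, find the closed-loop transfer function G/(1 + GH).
Closed-loop T = G/(1+GH).
Numerator: G_num * H_den = p + 2.
Denominator: G_den * H_den + G_num * H_num = (p^2 + 4*p + 12.41) + (0.5*p + 1) = p^2 + 4.5*p + 13.41.
T(p) = (p + 2)/(p^2 + 4.5*p + 13.41)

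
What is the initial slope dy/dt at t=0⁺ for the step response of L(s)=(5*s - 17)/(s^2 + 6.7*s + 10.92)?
IVT: y'(0⁺) = lim_{s→∞} s²·Y(s) = lim_{s→∞} s·L(s).
deg(num) = 1, deg(den) = 2, relative degree = 1, so s·L(s) → (leading num)/(leading den) = 5/1 = 5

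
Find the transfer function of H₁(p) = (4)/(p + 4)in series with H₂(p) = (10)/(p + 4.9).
Series: H = H₁ · H₂ = (n₁·n₂)/(d₁·d₂).
Num: n₁·n₂ = 40. Den: d₁·d₂ = p^2 + 8.9*p + 19.6.
H(p) = (40)/(p^2 + 8.9*p + 19.6)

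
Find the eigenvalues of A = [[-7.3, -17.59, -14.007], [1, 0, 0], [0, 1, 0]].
Eigenvalues solve det(λI - A) = 0.
Characteristic polynomial: λ^3 + 7.3*λ^2 + 17.59*λ + 14.007 = 0.
Factor: (λ + 2.3)(λ + 2.1)(λ + 2.9) = 0.
Roots: -2.1, -2.3, -2.9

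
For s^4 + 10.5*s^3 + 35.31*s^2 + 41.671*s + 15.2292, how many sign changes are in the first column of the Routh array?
Routh array:
s^4: [1, 35.31, 15.2292]; s^3: [10.5, 41.671]; s^2: [31.3413, 15.2292]; s^1: [36.5689]; s^0: [15.2292]
First column: [1, 10.5, 31.3413, 36.5689, 15.2292]. Sign changes = 0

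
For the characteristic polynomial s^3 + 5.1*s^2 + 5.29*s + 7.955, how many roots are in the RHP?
s^3 + 5.1*s^2 + 5.29*s + 7.955 = (s + 4.3)(s^2 + 0.8*s + 1.85). Poles: -0.4 + 1.3j, -0.4 - 1.3j, -4.3. RHP poles (Re>0): 0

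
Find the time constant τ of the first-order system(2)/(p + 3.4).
First-order system: τ = -1/pole. Pole = -3.4. τ = -1/(-3.4) = 0.2941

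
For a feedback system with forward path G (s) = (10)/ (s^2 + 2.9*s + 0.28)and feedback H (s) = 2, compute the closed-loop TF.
Closed-loop T = G/(1+GH).
Numerator: G_num * H_den = 10.
Denominator: G_den * H_den + G_num * H_num = (s^2 + 2.9*s + 0.28) + (20) = s^2 + 2.9*s + 20.28.
T(s) = (10)/(s^2 + 2.9*s + 20.28)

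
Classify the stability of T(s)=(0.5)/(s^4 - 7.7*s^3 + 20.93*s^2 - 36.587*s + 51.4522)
Denominator: s^4 - 7.7*s^3 + 20.93*s^2 - 36.587*s + 51.4522 = (s - 3.4)(s - 3.7)(s^2 - 0.6*s + 4.09). Poles: 0.3 + 2j, 0.3 - 2j, 3.4, 3.7. Unstable (4 pole(s) in RHP)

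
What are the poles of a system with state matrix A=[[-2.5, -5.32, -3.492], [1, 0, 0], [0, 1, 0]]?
Eigenvalues solve det(λI - A) = 0.
Characteristic polynomial: λ^3 + 2.5*λ^2 + 5.32*λ + 3.492 = 0.
Factor: (λ + 0.9)(λ^2 + 1.6*λ + 3.88) = 0.
Roots: -0.8 + 1.8j, -0.8 - 1.8j, -0.9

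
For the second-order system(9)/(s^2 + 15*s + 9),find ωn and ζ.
Standard form: ωn²/(s²+2ζωn·s+ωn²).
const=9=ωn² → ωn=3, s coeff=15=2ζωn → ζ=2.5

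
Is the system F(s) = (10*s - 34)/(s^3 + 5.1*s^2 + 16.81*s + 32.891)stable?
Denominator: s^3 + 5.1*s^2 + 16.81*s + 32.891 = (s + 3.1)(s^2 + 2*s + 10.61). Poles: -1 + 3.1j, -1 - 3.1j, -3.1. All Re(p)<0: Yes (stable)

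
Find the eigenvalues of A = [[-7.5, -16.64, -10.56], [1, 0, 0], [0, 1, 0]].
Eigenvalues solve det(λI - A) = 0.
Characteristic polynomial: λ^3 + 7.5*λ^2 + 16.64*λ + 10.56 = 0.
Factor: (λ + 4)(λ + 2.4)(λ + 1.1) = 0.
Roots: -1.1, -2.4, -4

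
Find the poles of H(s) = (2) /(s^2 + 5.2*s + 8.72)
Set denominator = 0: s^2 + 5.2*s + 8.72 = 0 → Poles: -2.6 + 1.4j, -2.6 - 1.4j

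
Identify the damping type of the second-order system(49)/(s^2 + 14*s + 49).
Standard form: ωn²/(s²+2ζωn·s+ωn²) gives ωn=7, ζ=1.
Critically damped (ζ = 1)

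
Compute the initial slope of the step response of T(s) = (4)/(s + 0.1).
IVT: y'(0⁺) = lim_{s→∞} s²·Y(s) = lim_{s→∞} s·T(s).
deg(num) = 0, deg(den) = 1, relative degree = 1, so s·T(s) → (leading num)/(leading den) = 4/1 = 4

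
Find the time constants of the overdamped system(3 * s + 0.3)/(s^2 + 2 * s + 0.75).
Overdamped: real poles at -0.5, -1.5. τ = -1/pole → τ₁ = 2, τ₂ = 0.6667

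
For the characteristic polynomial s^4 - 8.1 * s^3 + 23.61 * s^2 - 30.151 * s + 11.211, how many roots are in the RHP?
s^4 - 8.1*s^3 + 23.61*s^2 - 30.151*s + 11.211 = (s - 3.7)(s - 0.6)(s^2 - 3.8*s + 5.05). Poles: 0.6, 1.9 + 1.2j, 1.9 - 1.2j, 3.7. RHP poles (Re>0): 4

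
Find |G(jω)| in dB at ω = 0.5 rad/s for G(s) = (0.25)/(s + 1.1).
Substitute s = j*0.5: G(j0.5) = 0.188356 - 0.0856164j.
|G(j0.5)| = sqrt(Re² + Im²) = 0.2069.
20*log₁₀(0.2069) = -13.68 dB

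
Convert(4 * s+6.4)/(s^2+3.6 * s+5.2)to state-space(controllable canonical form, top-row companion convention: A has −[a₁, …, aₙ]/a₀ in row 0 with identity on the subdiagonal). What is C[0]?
Reachable canonical form: C = numerator coefficients (right-aligned, zero-padded to length n).
num = 4*s + 6.4, C = [[4, 6.4]].
C[0] = 4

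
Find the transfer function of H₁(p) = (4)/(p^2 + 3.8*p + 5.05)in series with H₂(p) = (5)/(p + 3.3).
Series: H = H₁ · H₂ = (n₁·n₂)/(d₁·d₂).
Num: n₁·n₂ = 20. Den: d₁·d₂ = p^3 + 7.1*p^2 + 17.59*p + 16.665.
H(p) = (20)/(p^3 + 7.1*p^2 + 17.59*p + 16.665)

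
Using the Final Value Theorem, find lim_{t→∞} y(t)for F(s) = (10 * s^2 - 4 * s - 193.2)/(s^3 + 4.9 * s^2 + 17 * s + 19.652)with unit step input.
FVT: lim_{t→∞} y(t) = lim_{s→0} s*Y(s) where Y(s) = F(s)/s.
= lim_{s→0} F(s) = F(0) = num(0)/den(0) = -193.2/19.652 = -9.831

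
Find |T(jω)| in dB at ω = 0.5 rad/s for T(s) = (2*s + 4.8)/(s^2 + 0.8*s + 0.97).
Substitute s = j*0.5: T(j0.5) = 5.68396 - 1.76887j.
|T(j0.5)| = sqrt(Re² + Im²) = 5.953.
20*log₁₀(5.953) = 15.49 dB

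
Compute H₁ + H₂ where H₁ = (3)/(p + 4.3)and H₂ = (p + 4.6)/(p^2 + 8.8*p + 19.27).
Parallel: H = H₁ + H₂ = (n₁·d₂ + n₂·d₁)/(d₁·d₂).
n₁·d₂ = 3*p^2 + 26.4*p + 57.81. n₂·d₁ = p^2 + 8.9*p + 19.78. Sum = 4*p^2 + 35.3*p + 77.59. d₁·d₂ = p^3 + 13.1*p^2 + 57.11*p + 82.861.
H(p) = (4*p^2 + 35.3*p + 77.59)/(p^3 + 13.1*p^2 + 57.11*p + 82.861)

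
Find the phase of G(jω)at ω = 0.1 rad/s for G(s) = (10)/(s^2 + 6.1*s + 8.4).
Substitute s = j*0.1: G(j0.1) = 1.18563 - 0.0862018j.
∠G(j0.1) = atan2(Im, Re) = atan2(-0.0862018, 1.18563) = -4.16°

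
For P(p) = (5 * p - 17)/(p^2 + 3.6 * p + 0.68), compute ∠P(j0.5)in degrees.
Substitute p = j*0.5: P(j0.5) = -0.820462 + 9.24845j.
∠P(j0.5) = atan2(Im, Re) = atan2(9.24845, -0.820462) = 95.07°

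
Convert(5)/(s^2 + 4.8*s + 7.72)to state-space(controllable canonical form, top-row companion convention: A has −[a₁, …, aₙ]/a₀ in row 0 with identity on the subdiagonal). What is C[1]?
Reachable canonical form: C = numerator coefficients (right-aligned, zero-padded to length n).
num = 5, C = [[0, 5]].
C[1] = 5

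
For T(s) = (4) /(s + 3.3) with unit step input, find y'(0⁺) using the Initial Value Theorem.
IVT: y'(0⁺) = lim_{s→∞} s²·Y(s) = lim_{s→∞} s·T(s).
deg(num) = 0, deg(den) = 1, relative degree = 1, so s·T(s) → (leading num)/(leading den) = 4/1 = 4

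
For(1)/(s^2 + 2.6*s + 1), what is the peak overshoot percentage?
Standard form: ωn²/(s²+2ζωn·s+ωn²) → ωn = 1, ζ = 1.3.
ζ ≥ 1, so the response is non-oscillatory: peak overshoot = 0%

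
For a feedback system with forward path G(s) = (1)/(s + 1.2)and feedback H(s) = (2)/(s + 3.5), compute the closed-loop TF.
Closed-loop T = G/(1+GH).
Numerator: G_num * H_den = s + 3.5.
Denominator: G_den * H_den + G_num * H_num = (s^2 + 4.7*s + 4.2) + (2) = s^2 + 4.7*s + 6.2.
T(s) = (s + 3.5)/(s^2 + 4.7*s + 6.2)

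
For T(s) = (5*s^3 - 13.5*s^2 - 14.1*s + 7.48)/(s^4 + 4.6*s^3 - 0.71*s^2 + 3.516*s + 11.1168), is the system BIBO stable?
Denominator: s^4 + 4.6*s^3 - 0.71*s^2 + 3.516*s + 11.1168 = (s + 4.8)(s + 1.2)(s^2 - 1.4*s + 1.93). Poles: -1.2, -4.8, 0.7 + 1.2j, 0.7 - 1.2j. All Re(p)<0: No (unstable)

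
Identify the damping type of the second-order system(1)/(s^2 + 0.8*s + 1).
Standard form: ωn²/(s²+2ζωn·s+ωn²) gives ωn=1, ζ=0.4.
Underdamped (ζ = 0.4 < 1)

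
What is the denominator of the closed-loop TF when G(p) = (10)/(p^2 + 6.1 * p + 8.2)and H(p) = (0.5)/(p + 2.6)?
Characteristic poly = G_den * H_den + G_num * H_num = (p^3 + 8.7*p^2 + 24.06*p + 21.32) + (5) = p^3 + 8.7*p^2 + 24.06*p + 26.32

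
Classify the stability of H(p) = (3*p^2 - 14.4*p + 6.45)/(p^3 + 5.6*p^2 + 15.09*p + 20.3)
Denominator: p^3 + 5.6*p^2 + 15.09*p + 20.3 = (p + 2.8)(p^2 + 2.8*p + 7.25). Poles: -1.4 + 2.3j, -1.4 - 2.3j, -2.8. Stable (all poles in LHP)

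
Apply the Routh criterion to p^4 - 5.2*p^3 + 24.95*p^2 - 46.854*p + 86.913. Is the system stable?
Routh array:
p^4: [1, 24.95, 86.913]; p^3: [-5.2, -46.854]; p^2: [15.9396, 86.913]; p^1: [-18.5003]; p^0: [86.913]
First column: [1, -5.2, 15.9396, -18.5003, 86.913]. Sign changes = 4.
No, unstable (4 RHP root(s))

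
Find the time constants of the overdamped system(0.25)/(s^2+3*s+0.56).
Overdamped: real poles at -2.8, -0.2. τ = -1/pole → τ₁ = 0.3571, τ₂ = 5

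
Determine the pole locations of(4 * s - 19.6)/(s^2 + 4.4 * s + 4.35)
Set denominator = 0: s^2 + 4.4*s + 4.35 = (s + 1.5)(s + 2.9) = 0 → Poles: -1.5, -2.9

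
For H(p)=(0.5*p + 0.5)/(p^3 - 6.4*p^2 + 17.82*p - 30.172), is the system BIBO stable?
Denominator: p^3 - 6.4*p^2 + 17.82*p - 30.172 = (p - 3.8)(p^2 - 2.6*p + 7.94). Poles: 1.3 + 2.5j, 1.3 - 2.5j, 3.8. All Re(p)<0: No (unstable)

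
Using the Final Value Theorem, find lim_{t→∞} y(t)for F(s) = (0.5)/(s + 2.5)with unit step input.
FVT: lim_{t→∞} y(t) = lim_{s→0} s*Y(s) where Y(s) = F(s)/s.
= lim_{s→0} F(s) = F(0) = num(0)/den(0) = 0.5/2.5 = 0.2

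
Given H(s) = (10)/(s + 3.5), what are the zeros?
Numerator is a nonzero constant (10) → Zeros: none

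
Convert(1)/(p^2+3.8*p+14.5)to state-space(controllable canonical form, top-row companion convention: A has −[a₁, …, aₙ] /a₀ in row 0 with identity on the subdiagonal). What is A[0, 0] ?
Reachable canonical form for den = p^2 + 3.8*p + 14.5: top row of A = -[a₁,a₂,...,aₙ]/a₀, ones on the subdiagonal, zeros elsewhere.
A = [[-3.8, -14.5], [1, 0]].
A[0,0] = -3.8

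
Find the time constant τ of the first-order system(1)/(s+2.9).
First-order system: τ = -1/pole. Pole = -2.9. τ = -1/(-2.9) = 0.3448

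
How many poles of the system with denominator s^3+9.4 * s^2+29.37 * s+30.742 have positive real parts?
s^3 + 9.4*s^2 + 29.37*s + 30.742 = (s + 3.8)(s^2 + 5.6*s + 8.09). Poles: -2.8 + 0.5j, -2.8 - 0.5j, -3.8. RHP poles (Re>0): 0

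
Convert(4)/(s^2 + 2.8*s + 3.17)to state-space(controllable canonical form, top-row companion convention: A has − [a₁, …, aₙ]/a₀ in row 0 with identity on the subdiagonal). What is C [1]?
Reachable canonical form: C = numerator coefficients (right-aligned, zero-padded to length n).
num = 4, C = [[0, 4]].
C[1] = 4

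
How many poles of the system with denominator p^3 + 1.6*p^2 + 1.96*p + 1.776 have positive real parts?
p^3 + 1.6*p^2 + 1.96*p + 1.776 = (p + 1.2)(p^2 + 0.4*p + 1.48). Poles: -0.2 + 1.2j, -0.2 - 1.2j, -1.2. RHP poles (Re>0): 0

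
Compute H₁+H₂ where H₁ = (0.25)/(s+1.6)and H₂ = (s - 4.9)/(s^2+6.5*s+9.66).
Parallel: H = H₁ + H₂ = (n₁·d₂ + n₂·d₁)/(d₁·d₂).
n₁·d₂ = 0.25*s^2 + 1.625*s + 2.415. n₂·d₁ = s^2 - 3.3*s - 7.84. Sum = 1.25*s^2 - 1.675*s - 5.425. d₁·d₂ = s^3 + 8.1*s^2 + 20.06*s + 15.456.
H(s) = (1.25*s^2 - 1.675*s - 5.425)/(s^3 + 8.1*s^2 + 20.06*s + 15.456)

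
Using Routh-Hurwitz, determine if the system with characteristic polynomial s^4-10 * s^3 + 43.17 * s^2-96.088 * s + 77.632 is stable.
Routh array:
s^4: [1, 43.17, 77.632]; s^3: [-10, -96.088]; s^2: [33.5612, 77.632]; s^1: [-72.9565]; s^0: [77.632]
First column: [1, -10, 33.5612, -72.9565, 77.632]. Sign changes = 4.
No, unstable (4 RHP root(s))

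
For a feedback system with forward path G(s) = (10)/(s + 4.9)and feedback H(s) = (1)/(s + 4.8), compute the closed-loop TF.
Closed-loop T = G/(1+GH).
Numerator: G_num * H_den = 10*s + 48.
Denominator: G_den * H_den + G_num * H_num = (s^2 + 9.7*s + 23.52) + (10) = s^2 + 9.7*s + 33.52.
T(s) = (10*s + 48)/(s^2 + 9.7*s + 33.52)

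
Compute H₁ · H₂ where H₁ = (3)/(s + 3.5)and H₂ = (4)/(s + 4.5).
Series: H = H₁ · H₂ = (n₁·n₂)/(d₁·d₂).
Num: n₁·n₂ = 12. Den: d₁·d₂ = s^2 + 8*s + 15.75.
H(s) = (12)/(s^2 + 8*s + 15.75)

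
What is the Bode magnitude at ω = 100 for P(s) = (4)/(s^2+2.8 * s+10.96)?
Substitute s = j*100: P(j100) = -0.000400124 - 1.12158e-05j.
|P(j100)| = sqrt(Re² + Im²) = 0.0004003.
20*log₁₀(0.0004003) = -67.95 dB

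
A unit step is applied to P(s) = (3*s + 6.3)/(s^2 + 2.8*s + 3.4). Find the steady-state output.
FVT: lim_{t→∞} y(t) = lim_{s→0} s*Y(s) where Y(s) = P(s)/s.
= lim_{s→0} P(s) = P(0) = num(0)/den(0) = 6.3/3.4 = 1.853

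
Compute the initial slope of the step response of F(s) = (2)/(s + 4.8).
IVT: y'(0⁺) = lim_{s→∞} s²·Y(s) = lim_{s→∞} s·F(s).
deg(num) = 0, deg(den) = 1, relative degree = 1, so s·F(s) → (leading num)/(leading den) = 2/1 = 2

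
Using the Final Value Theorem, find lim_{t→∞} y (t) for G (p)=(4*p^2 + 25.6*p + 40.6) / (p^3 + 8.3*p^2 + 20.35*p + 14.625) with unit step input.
FVT: lim_{t→∞} y(t) = lim_{p→0} p*Y(p) where Y(p) = G(p)/p.
= lim_{p→0} G(p) = G(0) = num(0)/den(0) = 40.6/14.625 = 2.776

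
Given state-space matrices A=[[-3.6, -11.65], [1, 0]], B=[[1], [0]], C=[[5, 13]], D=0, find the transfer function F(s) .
F(s) = C(sI - A)⁻¹B + D.
Characteristic polynomial det(sI - A) = s^2 + 3.6*s + 11.65.
Numerator from C·adj(sI-A)·B + D·det(sI-A) = 5*s + 13.
F(s) = (5*s + 13)/(s^2 + 3.6*s + 11.65)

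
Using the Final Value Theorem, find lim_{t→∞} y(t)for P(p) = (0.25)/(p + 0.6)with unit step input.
FVT: lim_{t→∞} y(t) = lim_{p→0} p*Y(p) where Y(p) = P(p)/p.
= lim_{p→0} P(p) = P(0) = num(0)/den(0) = 0.25/0.6 = 0.4167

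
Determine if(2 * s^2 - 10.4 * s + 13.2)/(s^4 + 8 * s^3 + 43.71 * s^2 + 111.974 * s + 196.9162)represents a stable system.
Denominator: s^4 + 8*s^3 + 43.71*s^2 + 111.974*s + 196.9162 = (s^2 + 3.4*s + 13.78)(s^2 + 4.6*s + 14.29). Poles: -1.7 + 3.3j, -1.7 - 3.3j, -2.3 + 3j, -2.3 - 3j. All Re(p)<0: Yes (stable)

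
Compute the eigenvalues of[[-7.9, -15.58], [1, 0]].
Eigenvalues solve det(λI - A) = 0.
Characteristic polynomial: λ^2 + 7.9*λ + 15.58 = 0.
Factor: (λ + 3.8)(λ + 4.1) = 0.
Roots: -3.8, -4.1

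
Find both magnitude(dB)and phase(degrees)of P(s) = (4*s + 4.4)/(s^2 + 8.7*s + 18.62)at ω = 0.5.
Substitute s = j*0.5: P(j0.5) = 0.251215 + 0.0493856j.
|P| = 20*log₁₀(sqrt(Re²+Im²)) = -11.83 dB.
∠P = atan2(Im, Re) = 11.12°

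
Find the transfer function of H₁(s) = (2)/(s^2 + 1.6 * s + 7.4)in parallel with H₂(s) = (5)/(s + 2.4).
Parallel: H = H₁ + H₂ = (n₁·d₂ + n₂·d₁)/(d₁·d₂).
n₁·d₂ = 2*s + 4.8. n₂·d₁ = 5*s^2 + 8*s + 37. Sum = 5*s^2 + 10*s + 41.8. d₁·d₂ = s^3 + 4*s^2 + 11.24*s + 17.76.
H(s) = (5*s^2 + 10*s + 41.8)/(s^3 + 4*s^2 + 11.24*s + 17.76)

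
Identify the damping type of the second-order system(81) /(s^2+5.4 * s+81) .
Standard form: ωn²/(s²+2ζωn·s+ωn²) gives ωn=9, ζ=0.3.
Underdamped (ζ = 0.3 < 1)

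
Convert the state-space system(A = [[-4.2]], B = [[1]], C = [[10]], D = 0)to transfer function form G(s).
G(s) = C(sI - A)⁻¹B + D.
Characteristic polynomial det(sI - A) = s + 4.2.
Numerator from C·adj(sI-A)·B + D·det(sI-A) = 10.
G(s) = (10)/(s + 4.2)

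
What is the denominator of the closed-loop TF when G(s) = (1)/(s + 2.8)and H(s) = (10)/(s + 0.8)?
Characteristic poly = G_den * H_den + G_num * H_num = (s^2 + 3.6*s + 2.24) + (10) = s^2 + 3.6*s + 12.24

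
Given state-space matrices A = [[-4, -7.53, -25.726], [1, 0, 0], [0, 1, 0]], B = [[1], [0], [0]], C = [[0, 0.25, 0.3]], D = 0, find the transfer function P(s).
P(s) = C(sI - A)⁻¹B + D.
Characteristic polynomial det(sI - A) = s^3 + 4*s^2 + 7.53*s + 25.726.
Numerator from C·adj(sI-A)·B + D·det(sI-A) = 0.25*s + 0.3.
P(s) = (0.25*s + 0.3)/(s^3 + 4*s^2 + 7.53*s + 25.726)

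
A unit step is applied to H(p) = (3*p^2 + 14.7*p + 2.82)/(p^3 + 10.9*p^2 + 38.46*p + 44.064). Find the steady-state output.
FVT: lim_{t→∞} y(t) = lim_{p→0} p*Y(p) where Y(p) = H(p)/p.
= lim_{p→0} H(p) = H(0) = num(0)/den(0) = 2.82/44.064 = 0.064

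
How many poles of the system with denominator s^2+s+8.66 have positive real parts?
Poles: -0.5 + 2.9j, -0.5 - 2.9j. RHP poles (Re>0): 0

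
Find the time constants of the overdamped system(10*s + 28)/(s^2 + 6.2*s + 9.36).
Overdamped: real poles at -2.6, -3.6. τ = -1/pole → τ₁ = 0.3846, τ₂ = 0.2778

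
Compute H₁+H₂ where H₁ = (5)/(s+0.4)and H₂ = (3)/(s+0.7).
Parallel: H = H₁ + H₂ = (n₁·d₂ + n₂·d₁)/(d₁·d₂).
n₁·d₂ = 5*s + 3.5. n₂·d₁ = 3*s + 1.2. Sum = 8*s + 4.7. d₁·d₂ = s^2 + 1.1*s + 0.28.
H(s) = (8*s + 4.7)/(s^2 + 1.1*s + 0.28)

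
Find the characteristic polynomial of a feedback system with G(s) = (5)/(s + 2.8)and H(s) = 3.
Characteristic poly = G_den * H_den + G_num * H_num = (s + 2.8) + (15) = s + 17.8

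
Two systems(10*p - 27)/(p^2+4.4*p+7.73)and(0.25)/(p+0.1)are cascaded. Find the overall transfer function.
Series: H = H₁ · H₂ = (n₁·n₂)/(d₁·d₂).
Num: n₁·n₂ = 2.5*p - 6.75. Den: d₁·d₂ = p^3 + 4.5*p^2 + 8.17*p + 0.773.
H(p) = (2.5*p - 6.75)/(p^3 + 4.5*p^2 + 8.17*p + 0.773)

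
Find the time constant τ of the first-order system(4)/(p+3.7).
First-order system: τ = -1/pole. Pole = -3.7. τ = -1/(-3.7) = 0.2703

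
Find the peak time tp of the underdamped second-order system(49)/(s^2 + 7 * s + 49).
Standard form: ωn²/(s²+2ζωn·s+ωn²) → ωn = 7, ζ = 0.5.
ωd = ωn·√(1-ζ²) = 7·√(1-0.5²) = 6.062.
tp = π/ωd = π/6.062 = 0.5182 s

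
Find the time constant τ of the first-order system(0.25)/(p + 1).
First-order system: τ = -1/pole. Pole = -1. τ = -1/(-1) = 1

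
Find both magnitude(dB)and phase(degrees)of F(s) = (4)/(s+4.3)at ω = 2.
Substitute s = j*2: F(j2) = 0.764784 - 0.355714j.
|F| = 20*log₁₀(sqrt(Re²+Im²)) = -1.48 dB.
∠F = atan2(Im, Re) = -24.94°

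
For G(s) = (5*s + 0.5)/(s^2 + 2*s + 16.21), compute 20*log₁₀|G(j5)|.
Substitute s = j*5: G(j5) = 1.38553 - 1.26788j.
|G(j5)| = sqrt(Re² + Im²) = 1.878.
20*log₁₀(1.878) = 5.47 dB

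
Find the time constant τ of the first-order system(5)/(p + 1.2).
First-order system: τ = -1/pole. Pole = -1.2. τ = -1/(-1.2) = 0.8333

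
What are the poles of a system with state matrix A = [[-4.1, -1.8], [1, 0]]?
Eigenvalues solve det(λI - A) = 0.
Characteristic polynomial: λ^2 + 4.1*λ + 1.8 = 0.
Factor: (λ + 3.6)(λ + 0.5) = 0.
Roots: -0.5, -3.6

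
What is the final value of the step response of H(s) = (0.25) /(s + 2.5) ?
FVT: lim_{t→∞} y(t) = lim_{s→0} s*Y(s) where Y(s) = H(s)/s.
= lim_{s→0} H(s) = H(0) = num(0)/den(0) = 0.25/2.5 = 0.1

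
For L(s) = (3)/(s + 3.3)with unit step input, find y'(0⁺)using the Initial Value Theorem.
IVT: y'(0⁺) = lim_{s→∞} s²·Y(s) = lim_{s→∞} s·L(s).
deg(num) = 0, deg(den) = 1, relative degree = 1, so s·L(s) → (leading num)/(leading den) = 3/1 = 3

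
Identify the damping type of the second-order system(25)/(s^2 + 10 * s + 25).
Standard form: ωn²/(s²+2ζωn·s+ωn²) gives ωn=5, ζ=1.
Critically damped (ζ = 1)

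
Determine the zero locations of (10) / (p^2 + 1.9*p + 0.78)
Numerator is a nonzero constant (10) → Zeros: none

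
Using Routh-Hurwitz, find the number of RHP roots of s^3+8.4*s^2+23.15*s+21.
Routh array:
s^3: [1, 23.15]; s^2: [8.4, 21]; s^1: [20.65]; s^0: [21]
First column: [1, 8.4, 20.65, 21]. Sign changes = RHP roots = 0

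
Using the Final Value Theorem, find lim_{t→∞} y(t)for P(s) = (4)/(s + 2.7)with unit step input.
FVT: lim_{t→∞} y(t) = lim_{s→0} s*Y(s) where Y(s) = P(s)/s.
= lim_{s→0} P(s) = P(0) = num(0)/den(0) = 4/2.7 = 1.481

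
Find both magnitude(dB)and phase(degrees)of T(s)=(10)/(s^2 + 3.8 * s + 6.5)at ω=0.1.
Substitute s = j*0.1: T(j0.1) = 1.53557 - 0.08991j.
|T| = 20*log₁₀(sqrt(Re²+Im²)) = 3.74 dB.
∠T = atan2(Im, Re) = -3.35°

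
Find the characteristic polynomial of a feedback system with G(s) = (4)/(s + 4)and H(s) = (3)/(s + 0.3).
Characteristic poly = G_den * H_den + G_num * H_num = (s^2 + 4.3*s + 1.2) + (12) = s^2 + 4.3*s + 13.2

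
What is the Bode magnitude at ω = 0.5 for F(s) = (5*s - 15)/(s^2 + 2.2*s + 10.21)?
Substitute s = j*0.5: F(j0.5) = -1.46049 + 0.412303j.
|F(j0.5)| = sqrt(Re² + Im²) = 1.518.
20*log₁₀(1.518) = 3.62 dB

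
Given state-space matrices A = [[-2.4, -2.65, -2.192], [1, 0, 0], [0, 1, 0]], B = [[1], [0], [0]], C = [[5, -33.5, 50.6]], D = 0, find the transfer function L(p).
L(p) = C(pI - A)⁻¹B + D.
Characteristic polynomial det(pI - A) = p^3 + 2.4*p^2 + 2.65*p + 2.192.
Numerator from C·adj(pI-A)·B + D·det(pI-A) = 5*p^2 - 33.5*p + 50.6.
L(p) = (5*p^2 - 33.5*p + 50.6)/(p^3 + 2.4*p^2 + 2.65*p + 2.192)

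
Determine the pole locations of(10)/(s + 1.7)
Set denominator = 0: s + 1.7 = 0 → Poles: -1.7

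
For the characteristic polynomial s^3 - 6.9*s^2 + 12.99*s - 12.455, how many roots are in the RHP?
s^3 - 6.9*s^2 + 12.99*s - 12.455 = (s - 4.7)(s^2 - 2.2*s + 2.65). Poles: 1.1 + 1.2j, 1.1 - 1.2j, 4.7. RHP poles (Re>0): 3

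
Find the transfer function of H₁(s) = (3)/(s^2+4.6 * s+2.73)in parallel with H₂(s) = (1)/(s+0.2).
Parallel: H = H₁ + H₂ = (n₁·d₂ + n₂·d₁)/(d₁·d₂).
n₁·d₂ = 3*s + 0.6. n₂·d₁ = s^2 + 4.6*s + 2.73. Sum = s^2 + 7.6*s + 3.33. d₁·d₂ = s^3 + 4.8*s^2 + 3.65*s + 0.546.
H(s) = (s^2 + 7.6*s + 3.33)/(s^3 + 4.8*s^2 + 3.65*s + 0.546)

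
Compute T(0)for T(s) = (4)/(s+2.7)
DC gain = T(0) = num(0)/den(0) = 4/2.7 = 1.481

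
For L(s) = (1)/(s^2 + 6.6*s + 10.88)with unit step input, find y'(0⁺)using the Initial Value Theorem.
IVT: y'(0⁺) = lim_{s→∞} s²·Y(s) = lim_{s→∞} s·L(s).
deg(num) = 0, deg(den) = 2, relative degree = 2 ≥ 2, so s·L(s) → 0. Initial slope = 0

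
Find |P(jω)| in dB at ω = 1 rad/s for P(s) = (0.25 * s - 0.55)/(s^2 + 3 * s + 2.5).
Substitute s = j*1: P(j1) = -0.00666667 + 0.18j.
|P(j1)| = sqrt(Re² + Im²) = 0.1801.
20*log₁₀(0.1801) = -14.89 dB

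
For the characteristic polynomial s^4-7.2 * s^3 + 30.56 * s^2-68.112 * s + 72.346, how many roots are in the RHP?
s^4 - 7.2*s^3 + 30.56*s^2 - 68.112*s + 72.346 = (s^2 - 3*s + 11.86)(s^2 - 4.2*s + 6.1). Poles: 1.5 + 3.1j, 1.5 - 3.1j, 2.1 + 1.3j, 2.1 - 1.3j. RHP poles (Re>0): 4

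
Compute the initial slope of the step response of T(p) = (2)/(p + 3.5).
IVT: y'(0⁺) = lim_{p→∞} p²·Y(p) = lim_{p→∞} p·T(p).
deg(num) = 0, deg(den) = 1, relative degree = 1, so p·T(p) → (leading num)/(leading den) = 2/1 = 2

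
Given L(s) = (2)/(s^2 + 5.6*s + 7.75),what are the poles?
Set denominator = 0: s^2 + 5.6*s + 7.75 = (s + 3.1)(s + 2.5) = 0 → Poles: -2.5, -3.1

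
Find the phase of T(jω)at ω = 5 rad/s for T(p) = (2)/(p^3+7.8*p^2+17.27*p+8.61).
Substitute p = j*5: T(j5) = -0.0102878 + 0.00213329j.
∠T(j5) = atan2(Im, Re) = atan2(0.00213329, -0.0102878) = 168.29° (principal value).
Summing the individual angle contributions Σ∠(j5 − zᵢ) − Σ∠(j5 − pₖ) over the 0 zero(s) and 3 pole(s), each followed continuously from ω = 0 (DC phase referenced to (−180°, 180°]), gives -191.71°, i.e. the principal value - 360°. Continuous Bode phase = -191.71°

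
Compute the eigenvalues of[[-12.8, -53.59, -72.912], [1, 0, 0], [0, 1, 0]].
Eigenvalues solve det(λI - A) = 0.
Characteristic polynomial: λ^3 + 12.8*λ^2 + 53.59*λ + 72.912 = 0.
Factor: (λ + 4.8)(λ + 3.1)(λ + 4.9) = 0.
Roots: -3.1, -4.8, -4.9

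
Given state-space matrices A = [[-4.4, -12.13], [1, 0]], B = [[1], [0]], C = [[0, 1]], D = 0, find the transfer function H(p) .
H(p) = C(pI - A)⁻¹B + D.
Characteristic polynomial det(pI - A) = p^2 + 4.4*p + 12.13.
Numerator from C·adj(pI-A)·B + D·det(pI-A) = 1.
H(p) = (1)/(p^2 + 4.4*p + 12.13)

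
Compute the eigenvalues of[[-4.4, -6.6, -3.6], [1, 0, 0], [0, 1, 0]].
Eigenvalues solve det(λI - A) = 0.
Characteristic polynomial: λ^3 + 4.4*λ^2 + 6.6*λ + 3.6 = 0.
Factor: (λ + 2)(λ^2 + 2.4*λ + 1.8) = 0.
Roots: -1.2 + 0.6j, -1.2 - 0.6j, -2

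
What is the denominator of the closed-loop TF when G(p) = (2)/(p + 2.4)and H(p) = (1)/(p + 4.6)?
Characteristic poly = G_den * H_den + G_num * H_num = (p^2 + 7*p + 11.04) + (2) = p^2 + 7*p + 13.04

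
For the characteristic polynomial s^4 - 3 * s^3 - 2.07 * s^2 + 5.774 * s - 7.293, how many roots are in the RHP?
s^4 - 3*s^3 - 2.07*s^2 + 5.774*s - 7.293 = (s - 3.3)(s + 1.7)(s^2 - 1.4*s + 1.3). Poles: -1.7, 0.7 + 0.9j, 0.7 - 0.9j, 3.3. RHP poles (Re>0): 3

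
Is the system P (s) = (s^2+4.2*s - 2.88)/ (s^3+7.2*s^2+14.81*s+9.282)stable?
Denominator: s^3 + 7.2*s^2 + 14.81*s + 9.282 = (s + 1.3)(s + 4.2)(s + 1.7). Poles: -1.3, -1.7, -4.2. All Re(p)<0: Yes (stable)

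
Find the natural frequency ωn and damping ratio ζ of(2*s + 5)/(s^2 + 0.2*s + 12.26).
Underdamped: complex pole -0.1 + 3.5j. ωn = |pole| = 3.501, ζ = -Re(pole)/ωn = 0.02856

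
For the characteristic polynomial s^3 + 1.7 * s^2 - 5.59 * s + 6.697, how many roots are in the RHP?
s^3 + 1.7*s^2 - 5.59*s + 6.697 = (s + 3.7)(s^2 - 2*s + 1.81). Poles: -3.7, 1 + 0.9j, 1 - 0.9j. RHP poles (Re>0): 2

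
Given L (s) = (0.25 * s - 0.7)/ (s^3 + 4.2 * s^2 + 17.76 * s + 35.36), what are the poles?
Set denominator = 0: s^3 + 4.2*s^2 + 17.76*s + 35.36 = (s + 2.6)(s^2 + 1.6*s + 13.6) = 0 → Poles: -0.8 + 3.6j, -0.8 - 3.6j, -2.6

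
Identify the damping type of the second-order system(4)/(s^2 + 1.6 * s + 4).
Standard form: ωn²/(s²+2ζωn·s+ωn²) gives ωn=2, ζ=0.4.
Underdamped (ζ = 0.4 < 1)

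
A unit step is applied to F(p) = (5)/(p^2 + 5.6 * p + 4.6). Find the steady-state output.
FVT: lim_{t→∞} y(t) = lim_{p→0} p*Y(p) where Y(p) = F(p)/p.
= lim_{p→0} F(p) = F(0) = num(0)/den(0) = 5/4.6 = 1.087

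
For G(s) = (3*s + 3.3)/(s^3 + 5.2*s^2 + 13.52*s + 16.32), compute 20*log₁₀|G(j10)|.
Substitute s = j*10: G(j10) = -0.0275628 - 0.0122373j.
|G(j10)| = sqrt(Re² + Im²) = 0.03016.
20*log₁₀(0.03016) = -30.41 dB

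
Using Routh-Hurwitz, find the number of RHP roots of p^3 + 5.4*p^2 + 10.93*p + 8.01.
Routh array:
p^3: [1, 10.93]; p^2: [5.4, 8.01]; p^1: [9.44667]; p^0: [8.01]
First column: [1, 5.4, 9.44667, 8.01]. Sign changes = RHP roots = 0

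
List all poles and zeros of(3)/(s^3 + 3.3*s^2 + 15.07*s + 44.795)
Set denominator = 0: s^3 + 3.3*s^2 + 15.07*s + 44.795 = (s + 3.1)(s^2 + 0.2*s + 14.45) = 0 → Poles: -0.1 + 3.8j, -0.1 - 3.8j, -3.1
Numerator is a nonzero constant (3) → Zeros: none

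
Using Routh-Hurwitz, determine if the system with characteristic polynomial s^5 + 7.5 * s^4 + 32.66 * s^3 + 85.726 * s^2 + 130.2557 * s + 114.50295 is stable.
Routh array:
s^5: [1, 32.66, 130.2557]; s^4: [7.5, 85.726, 114.50295]; s^3: [21.2299, 114.98864]; s^2: [45.1033, 114.50295]; s^1: [61.0927]; s^0: [114.50295]
First column: [1, 7.5, 21.2299, 45.1033, 61.0927, 114.50295]. Sign changes = 0.
Yes, stable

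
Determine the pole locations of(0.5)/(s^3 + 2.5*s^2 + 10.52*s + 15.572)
Set denominator = 0: s^3 + 2.5*s^2 + 10.52*s + 15.572 = (s + 1.7)(s^2 + 0.8*s + 9.16) = 0 → Poles: -0.4 + 3j, -0.4 - 3j, -1.7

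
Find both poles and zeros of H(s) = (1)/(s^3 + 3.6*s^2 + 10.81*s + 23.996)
Set denominator = 0: s^3 + 3.6*s^2 + 10.81*s + 23.996 = (s + 2.8)(s^2 + 0.8*s + 8.57) = 0 → Poles: -0.4 + 2.9j, -0.4 - 2.9j, -2.8
Numerator is a nonzero constant (1) → Zeros: none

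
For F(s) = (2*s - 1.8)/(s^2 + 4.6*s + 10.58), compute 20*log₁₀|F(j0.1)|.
Substitute s = j*0.1: F(j0.1) = -0.169149 + 0.0262828j.
|F(j0.1)| = sqrt(Re² + Im²) = 0.1712.
20*log₁₀(0.1712) = -15.33 dB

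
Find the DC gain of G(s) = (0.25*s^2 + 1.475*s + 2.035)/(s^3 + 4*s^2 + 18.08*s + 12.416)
DC gain = G(0) = num(0)/den(0) = 2.035/12.416 = 0.1639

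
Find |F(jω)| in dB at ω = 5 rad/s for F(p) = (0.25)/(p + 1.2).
Substitute p = j*5: F(j5) = 0.0113464 - 0.0472769j.
|F(j5)| = sqrt(Re² + Im²) = 0.04862.
20*log₁₀(0.04862) = -26.26 dB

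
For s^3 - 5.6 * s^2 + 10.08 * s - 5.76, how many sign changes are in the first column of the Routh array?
Routh array:
s^3: [1, 10.08]; s^2: [-5.6, -5.76]; s^1: [9.05143]; s^0: [-5.76]
First column: [1, -5.6, 9.05143, -5.76]. Sign changes = 3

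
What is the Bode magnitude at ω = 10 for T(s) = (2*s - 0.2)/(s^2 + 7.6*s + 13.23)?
Substitute s = j*10: T(j10) = 0.115547 - 0.129289j.
|T(j10)| = sqrt(Re² + Im²) = 0.1734.
20*log₁₀(0.1734) = -15.22 dB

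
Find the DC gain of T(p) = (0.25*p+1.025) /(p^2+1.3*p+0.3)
DC gain = T(0) = num(0)/den(0) = 1.025/0.3 = 3.417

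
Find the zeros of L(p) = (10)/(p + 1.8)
Numerator is a nonzero constant (10) → Zeros: none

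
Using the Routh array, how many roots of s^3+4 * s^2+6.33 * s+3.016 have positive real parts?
Routh array:
s^3: [1, 6.33]; s^2: [4, 3.016]; s^1: [5.576]; s^0: [3.016]
First column: [1, 4, 5.576, 3.016]. Sign changes = RHP roots = 0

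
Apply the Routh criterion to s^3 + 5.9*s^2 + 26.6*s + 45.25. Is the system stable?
Routh array:
s^3: [1, 26.6]; s^2: [5.9, 45.25]; s^1: [18.9305]; s^0: [45.25]
First column: [1, 5.9, 18.9305, 45.25]. Sign changes = 0.
Yes, stable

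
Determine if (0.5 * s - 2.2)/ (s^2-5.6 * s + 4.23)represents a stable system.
Denominator: s^2 - 5.6*s + 4.23 = (s - 4.7)(s - 0.9). Poles: 0.9, 4.7. All Re(p)<0: No (unstable)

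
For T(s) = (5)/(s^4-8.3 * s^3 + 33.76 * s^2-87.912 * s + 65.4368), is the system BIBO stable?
Denominator: s^4 - 8.3*s^3 + 33.76*s^2 - 87.912*s + 65.4368 = (s - 4.4)(s - 1.1)(s^2 - 2.8*s + 13.52). Poles: 1.1, 1.4 + 3.4j, 1.4 - 3.4j, 4.4. All Re(p)<0: No (unstable)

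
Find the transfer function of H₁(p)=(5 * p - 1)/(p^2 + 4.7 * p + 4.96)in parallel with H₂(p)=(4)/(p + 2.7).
Parallel: H = H₁ + H₂ = (n₁·d₂ + n₂·d₁)/(d₁·d₂).
n₁·d₂ = 5*p^2 + 12.5*p - 2.7. n₂·d₁ = 4*p^2 + 18.8*p + 19.84. Sum = 9*p^2 + 31.3*p + 17.14. d₁·d₂ = p^3 + 7.4*p^2 + 17.65*p + 13.392.
H(p) = (9*p^2 + 31.3*p + 17.14)/(p^3 + 7.4*p^2 + 17.65*p + 13.392)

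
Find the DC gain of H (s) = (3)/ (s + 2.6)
DC gain = H(0) = num(0)/den(0) = 3/2.6 = 1.154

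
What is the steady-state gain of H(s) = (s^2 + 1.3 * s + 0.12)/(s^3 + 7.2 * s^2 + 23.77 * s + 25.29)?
DC gain = H(0) = num(0)/den(0) = 0.12/25.29 = 0.004745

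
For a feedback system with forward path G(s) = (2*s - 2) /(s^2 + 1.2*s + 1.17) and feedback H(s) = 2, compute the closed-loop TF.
Closed-loop T = G/(1+GH).
Numerator: G_num * H_den = 2*s - 2.
Denominator: G_den * H_den + G_num * H_num = (s^2 + 1.2*s + 1.17) + (4*s - 4) = s^2 + 5.2*s - 2.83.
T(s) = (2*s - 2)/(s^2 + 5.2*s - 2.83)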